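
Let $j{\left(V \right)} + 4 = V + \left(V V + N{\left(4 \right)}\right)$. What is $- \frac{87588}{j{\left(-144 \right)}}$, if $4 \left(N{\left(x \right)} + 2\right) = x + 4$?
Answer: $- \frac{21897}{5147} \approx -4.2543$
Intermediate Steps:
$N{\left(x \right)} = -1 + \frac{x}{4}$ ($N{\left(x \right)} = -2 + \frac{x + 4}{4} = -2 + \frac{4 + x}{4} = -2 + \left(1 + \frac{x}{4}\right) = -1 + \frac{x}{4}$)
$j{\left(V \right)} = -4 + V + V^{2}$ ($j{\left(V \right)} = -4 + \left(V + \left(V V + \left(-1 + \frac{1}{4} \cdot 4\right)\right)\right) = -4 + \left(V + \left(V^{2} + \left(-1 + 1\right)\right)\right) = -4 + \left(V + \left(V^{2} + 0\right)\right) = -4 + \left(V + V^{2}\right) = -4 + V + V^{2}$)
$- \frac{87588}{j{\left(-144 \right)}} = - \frac{87588}{-4 - 144 + \left(-144\right)^{2}} = - \frac{87588}{-4 - 144 + 20736} = - \frac{87588}{20588} = \left(-87588\right) \frac{1}{20588} = - \frac{21897}{5147}$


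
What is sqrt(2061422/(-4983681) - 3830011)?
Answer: I*sqrt(95126285747693691753)/4983681 ≈ 1957.0*I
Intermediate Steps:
sqrt(2061422/(-4983681) - 3830011) = sqrt(2061422*(-1/4983681) - 3830011) = sqrt(-2061422/4983681 - 3830011) = sqrt(-19087555111913/4983681) = I*sqrt(95126285747693691753)/4983681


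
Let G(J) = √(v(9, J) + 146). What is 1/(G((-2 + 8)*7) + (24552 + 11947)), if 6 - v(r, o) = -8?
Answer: 36499/1332176841 - 4*√10/1332176841 ≈ 2.7389e-5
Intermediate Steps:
v(r, o) = 14 (v(r, o) = 6 - 1*(-8) = 6 + 8 = 14)
G(J) = 4*√10 (G(J) = √(14 + 146) = √160 = 4*√10)
1/(G((-2 + 8)*7) + (24552 + 11947)) = 1/(4*√10 + (24552 + 11947)) = 1/(4*√10 + 36499) = 1/(36499 + 4*√10)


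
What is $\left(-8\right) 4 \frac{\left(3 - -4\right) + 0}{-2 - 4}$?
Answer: $\frac{112}{3} \approx 37.333$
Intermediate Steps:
$\left(-8\right) 4 \frac{\left(3 - -4\right) + 0}{-2 - 4} = - 32 \frac{\left(3 + 4\right) + 0}{-6} = - 32 \left(7 + 0\right) \left(- \frac{1}{6}\right) = - 32 \cdot 7 \left(- \frac{1}{6}\right) = \left(-32\right) \left(- \frac{7}{6}\right) = \frac{112}{3}$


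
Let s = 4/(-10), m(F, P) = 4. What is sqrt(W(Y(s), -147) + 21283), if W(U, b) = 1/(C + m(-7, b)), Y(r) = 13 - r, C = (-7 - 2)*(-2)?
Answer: sqrt(10300994)/22 ≈ 145.89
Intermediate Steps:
s = -2/5 (s = 4*(-1/10) = -2/5 ≈ -0.40000)
C = 18 (C = -9*(-2) = 18)
W(U, b) = 1/22 (W(U, b) = 1/(18 + 4) = 1/22)
sqrt(W(Y(s), -147) + 21283) = sqrt(1/22 + 21283) = sqrt(468227/22) = sqrt(10300994)/22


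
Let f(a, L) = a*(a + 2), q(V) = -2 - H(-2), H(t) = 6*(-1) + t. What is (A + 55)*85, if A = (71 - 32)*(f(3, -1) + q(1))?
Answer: 74290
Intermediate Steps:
H(t) = -6 + t
q(V) = 6 (q(V) = -2 - (-6 - 2) = -2 - 1*(-8) = -2 + 8 = 6)
f(a, L) = a*(2 + a)
A = 819 (A = (71 - 32)*(3*(2 + 3) + 6) = 39*(3*5 + 6) = 39*(15 + 6) = 39*21 = 819)
(A + 55)*85 = (819 + 55)*85 = 874*85 = 74290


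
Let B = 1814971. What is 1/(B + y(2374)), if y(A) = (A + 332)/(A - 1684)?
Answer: 115/208722116 ≈ 5.5097e-7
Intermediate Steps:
y(A) = (332 + A)/(-1684 + A)
1/(B + y(2374)) = 1/(1814971 + (332 + 2374)/(-1684 + 2374)) = 1/(1814971 + 2706/690) = 1/(1814971 + (1/690)*2706) = 1/(1814971 + 451/115) = 1/(208722116/115) = 115/208722116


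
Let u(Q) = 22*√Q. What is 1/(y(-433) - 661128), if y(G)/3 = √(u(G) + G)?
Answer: -1/(661128 - 3*√(-433 + 22*I*√433)) ≈ -1.5126e-6 - 1.5826e-10*I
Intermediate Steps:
y(G) = 3*√(G + 22*√G) (y(G) = 3*√(22*√G + G) = 3*√(G + 22*√G))
1/(y(-433) - 661128) = 1/(3*√(-433 + 22*√(-433)) - 661128) = 1/(3*√(-433 + 22*(I*√433)) - 661128) = 1/(3*√(-433 + 22*I*√433) - 661128) = 1/(-661128 + 3*√(-433 + 22*I*√433))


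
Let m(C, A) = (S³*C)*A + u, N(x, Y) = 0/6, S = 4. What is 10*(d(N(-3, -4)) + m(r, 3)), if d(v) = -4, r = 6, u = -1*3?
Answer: 11450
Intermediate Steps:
u = -3
N(x, Y) = 0 (N(x, Y) = 0*(⅙) = 0)
m(C, A) = -3 + 64*A*C (m(C, A) = (4³*C)*A - 3 = (64*C)*A - 3 = 64*A*C - 3 = -3 + 64*A*C)
10*(d(N(-3, -4)) + m(r, 3)) = 10*(-4 + (-3 + 64*3*6)) = 10*(-4 + (-3 + 1152)) = 10*(-4 + 1149) = 10*1145 = 11450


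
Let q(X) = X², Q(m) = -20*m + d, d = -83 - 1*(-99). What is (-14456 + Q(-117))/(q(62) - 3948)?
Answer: 3025/26 ≈ 116.35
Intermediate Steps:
d = 16 (d = -83 + 99 = 16)
Q(m) = 16 - 20*m (Q(m) = -20*m + 16 = 16 - 20*m)
(-14456 + Q(-117))/(q(62) - 3948) = (-14456 + (16 - 20*(-117)))/(62² - 3948) = (-14456 + (16 + 2340))/(3844 - 3948) = (-14456 + 2356)/(-104) = -12100*(-1/104) = 3025/26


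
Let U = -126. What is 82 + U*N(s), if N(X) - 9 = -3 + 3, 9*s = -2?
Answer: -1052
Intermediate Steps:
s = -2/9 (s = (1/9)*(-2) = -2/9 ≈ -0.22222)
N(X) = 9 (N(X) = 9 + (-3 + 3) = 9 + 0 = 9)
82 + U*N(s) = 82 - 126*9 = 82 - 1134 = -1052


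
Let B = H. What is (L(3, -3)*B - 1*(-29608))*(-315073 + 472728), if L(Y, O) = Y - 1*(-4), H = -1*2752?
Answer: 1630783320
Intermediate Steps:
H = -2752
B = -2752
L(Y, O) = 4 + Y (L(Y, O) = Y + 4 = 4 + Y)
(L(3, -3)*B - 1*(-29608))*(-315073 + 472728) = ((4 + 3)*(-2752) - 1*(-29608))*(-315073 + 472728) = (7*(-2752) + 29608)*157655 = (-19264 + 29608)*157655 = 10344*157655 = 1630783320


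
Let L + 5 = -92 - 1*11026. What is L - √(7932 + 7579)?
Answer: -11123 - √15511 ≈ -11248.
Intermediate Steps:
L = -11123 (L = -5 + (-92 - 1*11026) = -5 + (-92 - 11026) = -5 - 11118 = -11123)
L - √(7932 + 7579) = -11123 - √(7932 + 7579) = -11123 - √15511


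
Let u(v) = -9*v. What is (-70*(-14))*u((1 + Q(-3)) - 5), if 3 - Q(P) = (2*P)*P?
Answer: 167580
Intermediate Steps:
Q(P) = 3 - 2*P**2 (Q(P) = 3 - 2*P*P = 3 - 2*P**2)
(-70*(-14))*u((1 + Q(-3)) - 5) = (-70*(-14))*(-9*((1 + (3 - 2*(-3)**2)) - 5)) = 980*(-9*((1 + (3 - 2*9)) - 5)) = 980*(-9*((1 + (3 - 18)) - 5)) = 980*(-9*((1 - 15) - 5)) = 980*(-9*(-14 - 5)) = 980*(-9*(-19)) = 980*171 = 167580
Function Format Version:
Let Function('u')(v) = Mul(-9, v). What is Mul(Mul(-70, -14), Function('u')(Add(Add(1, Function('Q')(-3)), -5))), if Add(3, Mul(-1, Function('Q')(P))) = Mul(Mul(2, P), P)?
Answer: 167580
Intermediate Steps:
Function('Q')(P) = Add(3, Mul(-2, Pow(P, 2))) (Function('Q')(P) = Add(3, Mul(-1, Mul(Mul(2, P), P))) = Add(3, Mul(-1, Mul(2, Pow(P, 2)))) = Add(3, Mul(-2, Pow(P, 2))))
Mul(Mul(-70, -14), Function('u')(Add(Add(1, Function('Q')(-3)), -5))) = Mul(Mul(-70, -14), Mul(-9, Add(Add(1, Add(3, Mul(-2, Pow(-3, 2)))), -5))) = Mul(980, Mul(-9, Add(Add(1, Add(3, Mul(-2, 9))), -5))) = Mul(980, Mul(-9, Add(Add(1, Add(3, -18)), -5))) = Mul(980, Mul(-9, Add(Add(1, -15), -5))) = Mul(980, Mul(-9, Add(-14, -5))) = Mul(980, Mul(-9, -19)) = Mul(980, 171) = 167580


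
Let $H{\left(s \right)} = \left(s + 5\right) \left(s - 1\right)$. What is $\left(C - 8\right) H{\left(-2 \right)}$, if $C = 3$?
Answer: $45$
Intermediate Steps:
$H{\left(s \right)} = \left(-1 + s\right) \left(5 + s\right)$ ($H{\left(s \right)} = \left(5 + s\right) \left(-1 + s\right) = \left(-1 + s\right) \left(5 + s\right)$)
$\left(C - 8\right) H{\left(-2 \right)} = \left(3 - 8\right) \left(-5 + \left(-2\right)^{2} + 4 \left(-2\right)\right) = \left(3 - 8\right) \left(-5 + 4 - 8\right) = \left(-5\right) \left(-9\right) = 45$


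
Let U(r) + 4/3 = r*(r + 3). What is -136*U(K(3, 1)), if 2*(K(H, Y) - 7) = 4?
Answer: -43520/3 ≈ -14507.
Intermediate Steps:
K(H, Y) = 9 (K(H, Y) = 7 + (½)*4 = 7 + 2 = 9)
U(r) = -4/3 + r*(3 + r) (U(r) = -4/3 + r*(r + 3) = -4/3 + r*(3 + r))
-136*U(K(3, 1)) = -136*(-4/3 + 9² + 3*9) = -136*(-4/3 + 81 + 27) = -136*320/3 = -43520/3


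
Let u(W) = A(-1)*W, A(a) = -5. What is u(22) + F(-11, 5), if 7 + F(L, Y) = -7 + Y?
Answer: -119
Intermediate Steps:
F(L, Y) = -14 + Y (F(L, Y) = -7 + (-7 + Y) = -14 + Y)
u(W) = -5*W
u(22) + F(-11, 5) = -5*22 + (-14 + 5) = -110 - 9 = -119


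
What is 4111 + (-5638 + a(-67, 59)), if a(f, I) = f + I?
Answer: -1535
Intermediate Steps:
a(f, I) = I + f
4111 + (-5638 + a(-67, 59)) = 4111 + (-5638 + (59 - 67)) = 4111 + (-5638 - 8) = 4111 - 5646 = -1535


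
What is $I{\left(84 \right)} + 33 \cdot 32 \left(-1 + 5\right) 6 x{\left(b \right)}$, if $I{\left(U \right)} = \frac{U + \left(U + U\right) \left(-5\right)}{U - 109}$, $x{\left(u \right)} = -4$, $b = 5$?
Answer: $- \frac{2533644}{25} \approx -1.0135 \cdot 10^{5}$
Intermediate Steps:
$I{\left(U \right)} = - \frac{9 U}{-109 + U}$ ($I{\left(U \right)} = \frac{U + 2 U \left(-5\right)}{-109 + U} = \frac{U - 10 U}{-109 + U} = \frac{\left(-9\right) U}{-109 + U} = - \frac{9 U}{-109 + U}$)
$I{\left(84 \right)} + 33 \cdot 32 \left(-1 + 5\right) 6 x{\left(b \right)} = \left(-9\right) 84 \frac{1}{-109 + 84} + 33 \cdot 32 \left(-1 + 5\right) 6 \left(-4\right) = \left(-9\right) 84 \frac{1}{-25} + 1056 \cdot 4 \cdot 6 \left(-4\right) = \left(-9\right) 84 \left(- \frac{1}{25}\right) + 1056 \cdot 24 \left(-4\right) = \frac{756}{25} + 1056 \left(-96\right) = \frac{756}{25} - 101376 = - \frac{2533644}{25}$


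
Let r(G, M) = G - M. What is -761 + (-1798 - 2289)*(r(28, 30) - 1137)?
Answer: 4654332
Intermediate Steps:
-761 + (-1798 - 2289)*(r(28, 30) - 1137) = -761 + (-1798 - 2289)*((28 - 1*30) - 1137) = -761 - 4087*((28 - 30) - 1137) = -761 - 4087*(-2 - 1137) = -761 - 4087*(-1139) = -761 + 4655093 = 4654332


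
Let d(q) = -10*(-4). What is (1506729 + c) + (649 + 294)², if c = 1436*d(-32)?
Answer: 2453418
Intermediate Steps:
d(q) = 40
c = 57440 (c = 1436*40 = 57440)
(1506729 + c) + (649 + 294)² = (1506729 + 57440) + (649 + 294)² = 1564169 + 943² = 1564169 + 889249 = 2453418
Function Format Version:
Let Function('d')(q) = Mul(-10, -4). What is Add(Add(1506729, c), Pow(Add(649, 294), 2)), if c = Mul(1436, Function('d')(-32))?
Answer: 2453418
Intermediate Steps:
Function('d')(q) = 40
c = 57440 (c = Mul(1436, 40) = 57440)
Add(Add(1506729, c), Pow(Add(649, 294), 2)) = Add(Add(1506729, 57440), Pow(Add(649, 294), 2)) = Add(1564169, Pow(943, 2)) = Add(1564169, 889249) = 2453418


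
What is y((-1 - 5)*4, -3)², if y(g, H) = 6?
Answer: 36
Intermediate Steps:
y((-1 - 5)*4, -3)² = 6² = 36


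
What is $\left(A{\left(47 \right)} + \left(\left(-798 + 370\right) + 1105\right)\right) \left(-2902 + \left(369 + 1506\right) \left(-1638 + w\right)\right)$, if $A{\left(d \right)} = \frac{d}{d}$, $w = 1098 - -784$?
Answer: $308217444$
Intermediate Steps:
$w = 1882$ ($w = 1098 + 784 = 1882$)
$A{\left(d \right)} = 1$
$\left(A{\left(47 \right)} + \left(\left(-798 + 370\right) + 1105\right)\right) \left(-2902 + \left(369 + 1506\right) \left(-1638 + w\right)\right) = \left(1 + \left(\left(-798 + 370\right) + 1105\right)\right) \left(-2902 + \left(369 + 1506\right) \left(-1638 + 1882\right)\right) = \left(1 + \left(-428 + 1105\right)\right) \left(-2902 + 1875 \cdot 244\right) = \left(1 + 677\right) \left(-2902 + 457500\right) = 678 \cdot 454598 = 308217444$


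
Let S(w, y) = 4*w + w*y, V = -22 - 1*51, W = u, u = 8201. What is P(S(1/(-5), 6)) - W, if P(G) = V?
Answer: -8274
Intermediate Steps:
W = 8201
V = -73 (V = -22 - 51 = -73)
P(G) = -73
P(S(1/(-5), 6)) - W = -73 - 1*8201 = -73 - 8201 = -8274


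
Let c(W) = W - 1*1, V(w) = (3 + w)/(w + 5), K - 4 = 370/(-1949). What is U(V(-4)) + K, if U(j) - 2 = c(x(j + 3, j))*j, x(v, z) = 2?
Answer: 9375/1949 ≈ 4.8102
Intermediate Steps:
K = 7426/1949 (K = 4 + 370/(-1949) = 4 + 370*(-1/1949) = 4 - 370/1949 = 7426/1949 ≈ 3.8102)
V(w) = (3 + w)/(5 + w)
c(W) = -1 + W (c(W) = W - 1 = -1 + W)
U(j) = 2 + j (U(j) = 2 + (-1 + 2)*j = 2 + 1*j = 2 + j)
U(V(-4)) + K = (2 + (3 - 4)/(5 - 4)) + 7426/1949 = (2 - 1/1) + 7426/1949 = (2 + 1*(-1)) + 7426/1949 = (2 - 1) + 7426/1949 = 1 + 7426/1949 = 9375/1949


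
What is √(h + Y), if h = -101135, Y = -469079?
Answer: I*√570214 ≈ 755.13*I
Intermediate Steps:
√(h + Y) = √(-101135 - 469079) = √(-570214) = I*√570214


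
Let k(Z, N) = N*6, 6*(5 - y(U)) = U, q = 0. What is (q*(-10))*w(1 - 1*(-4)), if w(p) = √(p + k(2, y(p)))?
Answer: 0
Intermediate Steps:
y(U) = 5 - U/6
k(Z, N) = 6*N
w(p) = √30 (w(p) = √(p + 6*(5 - p/6)) = √(p + (30 - p)) = √30)
(q*(-10))*w(1 - 1*(-4)) = (0*(-10))*√30 = 0*√30 = 0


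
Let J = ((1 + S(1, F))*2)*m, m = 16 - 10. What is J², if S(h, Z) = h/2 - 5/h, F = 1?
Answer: 1764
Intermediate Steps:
S(h, Z) = h/2 - 5/h (S(h, Z) = h*(½) - 5/h = h/2 - 5/h)
m = 6
J = -42 (J = ((1 + ((½)*1 - 5/1))*2)*6 = ((1 + (½ - 5*1))*2)*6 = ((1 + (½ - 5))*2)*6 = ((1 - 9/2)*2)*6 = -7/2*2*6 = -7*6 = -42)
J² = (-42)² = 1764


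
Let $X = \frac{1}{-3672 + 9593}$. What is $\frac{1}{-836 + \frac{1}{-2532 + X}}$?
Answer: $- \frac{14991971}{12533293677} \approx -0.0011962$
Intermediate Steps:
$X = \frac{1}{5921} \approx 0.00016889$
$\frac{1}{-836 + \frac{1}{-2532 + X}} = \frac{1}{-836 + \frac{1}{-2532 + \frac{1}{5921}}} = \frac{1}{-836 + \frac{1}{- \frac{14991971}{5921}}} = \frac{1}{-836 - \frac{5921}{14991971}} = \frac{1}{- \frac{12533293677}{14991971}} = - \frac{14991971}{12533293677}$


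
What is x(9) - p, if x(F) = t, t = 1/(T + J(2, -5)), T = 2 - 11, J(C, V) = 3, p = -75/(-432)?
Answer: -49/144 ≈ -0.34028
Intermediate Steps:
p = 25/144 (p = -75*(-1/432) = 25/144 ≈ 0.17361)
T = -9
t = -⅙ (t = 1/(-9 + 3) = 1/(-6) = -⅙ ≈ -0.16667)
x(F) = -⅙
x(9) - p = -⅙ - 1*25/144 = -⅙ - 25/144 = -49/144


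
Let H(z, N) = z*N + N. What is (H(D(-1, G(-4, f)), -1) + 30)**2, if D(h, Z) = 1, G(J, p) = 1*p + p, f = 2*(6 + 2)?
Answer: 784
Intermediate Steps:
f = 16 (f = 2*8 = 16)
G(J, p) = 2*p (G(J, p) = p + p = 2*p)
H(z, N) = N + N*z (H(z, N) = N*z + N = N + N*z)
(H(D(-1, G(-4, f)), -1) + 30)**2 = (-(1 + 1) + 30)**2 = (-1*2 + 30)**2 = (-2 + 30)**2 = 28**2 = 784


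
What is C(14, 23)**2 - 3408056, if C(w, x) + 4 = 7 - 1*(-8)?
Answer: -3407935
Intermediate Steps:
C(w, x) = 11 (C(w, x) = -4 + (7 - 1*(-8)) = -4 + (7 + 8) = -4 + 15 = 11)
C(14, 23)**2 - 3408056 = 11**2 - 3408056 = 121 - 3408056 = -3407935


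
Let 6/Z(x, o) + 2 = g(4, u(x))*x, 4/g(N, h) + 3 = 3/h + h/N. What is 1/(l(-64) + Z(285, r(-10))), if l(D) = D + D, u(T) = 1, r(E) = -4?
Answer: -2279/291709 ≈ -0.0078126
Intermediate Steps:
g(N, h) = 4/(-3 + 3/h + h/N) (g(N, h) = 4/(-3 + (3/h + h/N)) = 4/(-3 + 3/h + h/N))
Z(x, o) = 6/(-2 + 16*x) (Z(x, o) = 6/(-2 + (4*4*1/(1**2 + 3*4 - 3*4*1))*x) = 6/(-2 + (4*4*1/(1 + 12 - 12))*x) = 6/(-2 + (4*4*1/1)*x) = 6/(-2 + (4*4*1*1)*x) = 6/(-2 + 16*x))
l(D) = 2*D
1/(l(-64) + Z(285, r(-10))) = 1/(2*(-64) + 3/(-1 + 8*285)) = 1/(-128 + 3/(-1 + 2280)) = 1/(-128 + 3/2279) = 1/(-291709/2279) = -2279/291709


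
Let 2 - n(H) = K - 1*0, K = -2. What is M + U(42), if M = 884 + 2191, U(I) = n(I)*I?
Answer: 3243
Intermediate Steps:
n(H) = 4 (n(H) = 2 - (-2 - 1*0) = 2 - (-2 + 0) = 2 - 1*(-2) = 2 + 2 = 4)
U(I) = 4*I
M = 3075
M + U(42) = 3075 + 4*42 = 3075 + 168 = 3243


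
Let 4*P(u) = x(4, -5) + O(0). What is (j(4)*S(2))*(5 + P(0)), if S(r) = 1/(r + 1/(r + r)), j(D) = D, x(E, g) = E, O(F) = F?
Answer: 32/3 ≈ 10.667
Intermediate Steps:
S(r) = 1/(r + 1/(2*r))
P(u) = 1 (P(u) = (4 + 0)/4 = (1/4)*4 = 1)
(j(4)*S(2))*(5 + P(0)) = (4*(2*2/(1 + 2*2**2)))*(5 + 1) = (4*(2*2/(1 + 2*4)))*6 = (4*(2*2/(1 + 8)))*6 = (4*(2*2/9))*6 = (4*(2*2*(1/9)))*6 = (4*(4/9))*6 = (16/9)*6 = 32/3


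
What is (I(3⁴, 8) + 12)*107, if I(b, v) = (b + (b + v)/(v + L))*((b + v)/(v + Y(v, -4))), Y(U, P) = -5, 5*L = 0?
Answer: 7049267/24 ≈ 2.9372e+5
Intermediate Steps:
L = 0 (L = (⅕)*0 = 0)
I(b, v) = (b + v)*(b + (b + v)/v)/(-5 + v) (I(b, v) = (b + (b + v)/(v + 0))*((b + v)/(v - 5)) = (b + (b + v)/v)*((b + v)/(-5 + v)) = (b + v)*(b + (b + v)/v)/(-5 + v))
(I(3⁴, 8) + 12)*107 = (((3⁴)² + 8² + 3⁴*8² + 8*(3⁴)² + 2*3⁴*8)/(8*(-5 + 8)) + 12)*107 = ((⅛)*(81² + 64 + 81*64 + 8*81² + 2*81*8)/3 + 12)*107 = ((⅛)*(⅓)*(6561 + 64 + 5184 + 8*6561 + 1296) + 12)*107 = ((⅛)*(⅓)*(6561 + 64 + 5184 + 52488 + 1296) + 12)*107 = ((⅛)*(⅓)*65593 + 12)*107 = (65593/24 + 12)*107 = (65881/24)*107 = 7049267/24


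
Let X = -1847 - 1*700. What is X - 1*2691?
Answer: -5238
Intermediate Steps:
X = -2547 (X = -1847 - 700 = -2547)
X - 1*2691 = -2547 - 1*2691 = -2547 - 2691 = -5238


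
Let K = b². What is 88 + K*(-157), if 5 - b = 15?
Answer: -15612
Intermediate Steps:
b = -10 (b = 5 - 1*15 = 5 - 15 = -10)
K = 100 (K = (-10)² = 100)
88 + K*(-157) = 88 + 100*(-157) = 88 - 15700 = -15612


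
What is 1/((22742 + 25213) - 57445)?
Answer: -1/9490 ≈ -0.00010537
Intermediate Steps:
1/((22742 + 25213) - 57445) = 1/(47955 - 57445) = 1/(-9490) = -1/9490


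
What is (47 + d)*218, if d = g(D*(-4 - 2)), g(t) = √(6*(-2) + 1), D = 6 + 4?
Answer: 10246 + 218*I*√11 ≈ 10246.0 + 723.02*I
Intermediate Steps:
D = 10
g(t) = I*√11 (g(t) = √(-12 + 1) = √(-11) = I*√11)
d = I*√11 ≈ 3.3166*I
(47 + d)*218 = (47 + I*√11)*218 = 10246 + 218*I*√11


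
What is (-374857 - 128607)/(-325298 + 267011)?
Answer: 503464/58287 ≈ 8.6377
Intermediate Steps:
(-374857 - 128607)/(-325298 + 267011) = -503464/(-58287) = -503464*(-1/58287) = 503464/58287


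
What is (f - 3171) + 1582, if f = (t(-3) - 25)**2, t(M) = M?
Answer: -805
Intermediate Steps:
f = 784 (f = (-3 - 25)**2 = (-28)**2 = 784)
(f - 3171) + 1582 = (784 - 3171) + 1582 = -2387 + 1582 = -805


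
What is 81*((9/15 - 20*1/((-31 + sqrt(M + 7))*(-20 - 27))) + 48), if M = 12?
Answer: 145199007/36895 - 270*sqrt(19)/7379 ≈ 3935.3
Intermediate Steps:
81*((9/15 - 20*1/((-31 + sqrt(M + 7))*(-20 - 27))) + 48) = 81*((9/15 - 20*1/((-31 + sqrt(12 + 7))*(-20 - 27))) + 48) = 81*((9*(1/15) - 20*(-1/(47*(-31 + sqrt(19))))) + 48) = 81*((3/5 - 20/(1457 - 47*sqrt(19))) + 48) = 81*(243/5 - 20/(1457 - 47*sqrt(19))) = 19683/5 - 1620/(1457 - 47*sqrt(19))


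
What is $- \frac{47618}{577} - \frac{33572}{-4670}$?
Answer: $- \frac{101502508}{1347295} \approx -75.338$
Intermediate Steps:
$- \frac{47618}{577} - \frac{33572}{-4670} = \left(-47618\right) \frac{1}{577} - - \frac{16786}{2335} = - \frac{47618}{577} + \frac{16786}{2335} = - \frac{101502508}{1347295}$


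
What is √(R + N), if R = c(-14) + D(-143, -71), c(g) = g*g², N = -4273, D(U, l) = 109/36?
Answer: I*√252503/6 ≈ 83.75*I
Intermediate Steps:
D(U, l) = 109/36 (D(U, l) = 109*(1/36) = 109/36)
c(g) = g³
R = -98675/36 (R = (-14)³ + 109/36 = -2744 + 109/36 = -98675/36 ≈ -2741.0)
√(R + N) = √(-98675/36 - 4273) = √(-252503/36) = I*√252503/6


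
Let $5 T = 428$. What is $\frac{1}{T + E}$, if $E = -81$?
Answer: $\frac{5}{23} \approx 0.21739$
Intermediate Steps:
$T = \frac{428}{5}$ ($T = \frac{1}{5} \cdot 428 = \frac{428}{5} \approx 85.6$)
$\frac{1}{T + E} = \frac{1}{\frac{428}{5} - 81} = \frac{1}{\frac{23}{5}} = \frac{5}{23}$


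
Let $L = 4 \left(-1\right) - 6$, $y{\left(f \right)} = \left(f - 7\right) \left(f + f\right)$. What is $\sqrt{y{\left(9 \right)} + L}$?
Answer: $\sqrt{26} \approx 5.099$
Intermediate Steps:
$y{\left(f \right)} = 2 f \left(-7 + f\right)$ ($y{\left(f \right)} = \left(-7 + f\right) 2 f = 2 f \left(-7 + f\right)$)
$L = -10$ ($L = -4 - 6 = -10$)
$\sqrt{y{\left(9 \right)} + L} = \sqrt{2 \cdot 9 \left(-7 + 9\right) - 10} = \sqrt{2 \cdot 9 \cdot 2 - 10} = \sqrt{36 - 10} = \sqrt{26}$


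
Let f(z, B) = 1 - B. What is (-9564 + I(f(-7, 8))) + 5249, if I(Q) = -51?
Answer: -4366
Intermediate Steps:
(-9564 + I(f(-7, 8))) + 5249 = (-9564 - 51) + 5249 = -9615 + 5249 = -4366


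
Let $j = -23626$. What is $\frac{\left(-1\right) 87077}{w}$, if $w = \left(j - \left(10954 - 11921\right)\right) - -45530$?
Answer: $- \frac{87077}{22871} \approx -3.8073$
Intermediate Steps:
$w = 22871$ ($w = \left(-23626 - \left(10954 - 11921\right)\right) - -45530 = \left(-23626 - \left(10954 - 11921\right)\right) + 45530 = \left(-23626 - -967\right) + 45530 = \left(-23626 + 967\right) + 45530 = -22659 + 45530 = 22871$)
$\frac{\left(-1\right) 87077}{w} = \frac{\left(-1\right) 87077}{22871} = \left(-87077\right) \frac{1}{22871} = - \frac{87077}{22871}$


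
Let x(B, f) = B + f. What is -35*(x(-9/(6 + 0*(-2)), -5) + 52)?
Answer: -3185/2 ≈ -1592.5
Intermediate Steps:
-35*(x(-9/(6 + 0*(-2)), -5) + 52) = -35*((-9/(6 + 0*(-2)) - 5) + 52) = -35*((-9/(6 + 0) - 5) + 52) = -35*((-9/6 - 5) + 52) = -35*((-9*1/6 - 5) + 52) = -35*((-3/2 - 5) + 52) = -35*(-13/2 + 52) = -35*91/2 = -3185/2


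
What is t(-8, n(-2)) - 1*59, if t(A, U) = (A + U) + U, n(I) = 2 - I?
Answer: -59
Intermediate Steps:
t(A, U) = A + 2*U
t(-8, n(-2)) - 1*59 = (-8 + 2*(2 - 1*(-2))) - 1*59 = (-8 + 2*(2 + 2)) - 59 = (-8 + 2*4) - 59 = (-8 + 8) - 59 = 0 - 59 = -59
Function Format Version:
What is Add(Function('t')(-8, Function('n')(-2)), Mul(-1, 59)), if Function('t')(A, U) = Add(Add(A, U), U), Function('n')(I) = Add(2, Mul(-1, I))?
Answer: -59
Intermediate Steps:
Function('t')(A, U) = Add(A, Mul(2, U))
Add(Function('t')(-8, Function('n')(-2)), Mul(-1, 59)) = Add(Add(-8, Mul(2, Add(2, Mul(-1, -2)))), Mul(-1, 59)) = Add(Add(-8, Mul(2, Add(2, 2))), -59) = Add(Add(-8, Mul(2, 4)), -59) = Add(Add(-8, 8), -59) = Add(0, -59) = -59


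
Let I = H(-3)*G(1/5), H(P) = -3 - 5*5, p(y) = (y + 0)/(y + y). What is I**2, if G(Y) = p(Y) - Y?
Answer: 1764/25 ≈ 70.560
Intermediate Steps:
p(y) = 1/2 (p(y) = y/((2*y)) = y*(1/(2*y)) = 1/2)
H(P) = -28 (H(P) = -3 - 25 = -28)
G(Y) = 1/2 - Y
I = -42/5 (I = -28*(1/2 - 1/5) = -28*3/10 = -42/5 ≈ -8.4000)
I**2 = (-42/5)**2 = 1764/25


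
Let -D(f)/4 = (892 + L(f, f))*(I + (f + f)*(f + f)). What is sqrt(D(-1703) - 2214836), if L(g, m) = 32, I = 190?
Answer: 2*I*sqrt(10719901733) ≈ 2.0707e+5*I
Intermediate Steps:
D(f) = -702240 - 14784*f**2 (D(f) = -4*(892 + 32)*(190 + (f + f)*(f + f)) = -3696*(190 + (2*f)*(2*f)) = -3696*(190 + 4*f**2) = -4*(175560 + 3696*f**2) = -702240 - 14784*f**2)
sqrt(D(-1703) - 2214836) = sqrt((-702240 - 14784*(-1703)**2) - 2214836) = sqrt((-702240 - 14784*2900209) - 2214836) = sqrt((-702240 - 42876689856) - 2214836) = sqrt(-42877392096 - 2214836) = sqrt(-42879606932) = 2*I*sqrt(10719901733)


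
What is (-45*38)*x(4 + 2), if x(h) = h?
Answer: -10260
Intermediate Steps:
(-45*38)*x(4 + 2) = (-45*38)*(4 + 2) = -1710*6 = -10260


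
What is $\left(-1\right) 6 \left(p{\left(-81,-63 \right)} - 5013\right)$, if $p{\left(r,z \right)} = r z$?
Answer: $-540$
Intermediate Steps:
$\left(-1\right) 6 \left(p{\left(-81,-63 \right)} - 5013\right) = \left(-1\right) 6 \left(\left(-81\right) \left(-63\right) - 5013\right) = - 6 \left(5103 - 5013\right) = \left(-6\right) 90 = -540$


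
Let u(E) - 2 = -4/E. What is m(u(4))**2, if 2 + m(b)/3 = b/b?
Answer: 9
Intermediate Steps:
u(E) = 2 - 4/E
m(b) = -3 (m(b) = -6 + 3*(b/b) = -6 + 3*1 = -6 + 3 = -3)
m(u(4))**2 = (-3)**2 = 9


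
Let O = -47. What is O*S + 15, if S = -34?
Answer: 1613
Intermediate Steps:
O*S + 15 = -47*(-34) + 15 = 1598 + 15 = 1613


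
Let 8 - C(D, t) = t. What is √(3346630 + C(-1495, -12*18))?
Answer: √3346854 ≈ 1829.4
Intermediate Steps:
C(D, t) = 8 - t
√(3346630 + C(-1495, -12*18)) = √(3346630 + (8 - (-12)*18)) = √(3346630 + (8 - 1*(-216))) = √(3346630 + (8 + 216)) = √(3346630 + 224) = √3346854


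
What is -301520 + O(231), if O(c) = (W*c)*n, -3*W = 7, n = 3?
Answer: -303137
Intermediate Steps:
W = -7/3 (W = -⅓*7 = -7/3 ≈ -2.3333)
O(c) = -7*c (O(c) = -7*c/3*3 = -7*c)
-301520 + O(231) = -301520 - 7*231 = -301520 - 1617 = -303137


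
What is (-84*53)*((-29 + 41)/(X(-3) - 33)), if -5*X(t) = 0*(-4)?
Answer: 17808/11 ≈ 1618.9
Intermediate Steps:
X(t) = 0 (X(t) = -0*(-4) = -⅕*0 = 0)
(-84*53)*((-29 + 41)/(X(-3) - 33)) = (-84*53)*((-29 + 41)/(0 - 33)) = -53424/(-33) = -53424*(-1)/33 = -4452*(-4/11) = 17808/11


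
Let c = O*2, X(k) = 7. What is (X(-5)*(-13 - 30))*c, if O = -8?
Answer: 4816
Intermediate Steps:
c = -16 (c = -8*2 = -16)
(X(-5)*(-13 - 30))*c = (7*(-13 - 30))*(-16) = (7*(-43))*(-16) = -301*(-16) = 4816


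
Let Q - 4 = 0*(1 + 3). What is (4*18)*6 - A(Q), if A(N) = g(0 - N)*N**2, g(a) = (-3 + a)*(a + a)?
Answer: -464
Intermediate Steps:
Q = 4 (Q = 4 + 0*(1 + 3) = 4 + 0*4 = 4 + 0 = 4)
g(a) = 2*a*(-3 + a) (g(a) = (-3 + a)*(2*a) = 2*a*(-3 + a))
A(N) = -2*N**3*(-3 - N) (A(N) = (2*(0 - N)*(-3 + (0 - N)))*N**2 = (2*(-N)*(-3 - N))*N**2 = (-2*N*(-3 - N))*N**2 = -2*N**3*(-3 - N))
(4*18)*6 - A(Q) = (4*18)*6 - 2*4**3*(3 + 4) = 72*6 - 2*64*7 = 432 - 1*896 = 432 - 896 = -464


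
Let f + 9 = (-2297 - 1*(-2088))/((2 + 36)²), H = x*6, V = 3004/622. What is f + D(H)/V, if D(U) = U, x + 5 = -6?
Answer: -1301933/57076 ≈ -22.811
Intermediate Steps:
x = -11 (x = -5 - 6 = -11)
V = 1502/311 (V = 3004*(1/622) = 1502/311 ≈ 4.8296)
H = -66 (H = -11*6 = -66)
f = -695/76 (f = -9 + (-2297 - 1*(-2088))/((2 + 36)²) = -9 + (-2297 + 2088)/(38²) = -9 - 209/1444 = -9 - 209*1/1444 = -9 - 11/76 = -695/76 ≈ -9.1447)
f + D(H)/V = -695/76 - 66/1502/311 = -695/76 - 66*311/1502 = -695/76 - 10263/751 = -1301933/57076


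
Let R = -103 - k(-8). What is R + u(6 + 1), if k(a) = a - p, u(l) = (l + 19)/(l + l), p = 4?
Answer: -624/7 ≈ -89.143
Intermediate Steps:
u(l) = (19 + l)/(2*l) (u(l) = (19 + l)/((2*l)) = (19 + l)*(1/(2*l)) = (19 + l)/(2*l))
k(a) = -4 + a (k(a) = a - 1*4 = a - 4 = -4 + a)
R = -91 (R = -103 - (-4 - 8) = -103 - 1*(-12) = -103 + 12 = -91)
R + u(6 + 1) = -91 + (19 + (6 + 1))/(2*(6 + 1)) = -91 + (½)*(19 + 7)/7 = -91 + (½)*(⅐)*26 = -91 + 13/7 = -624/7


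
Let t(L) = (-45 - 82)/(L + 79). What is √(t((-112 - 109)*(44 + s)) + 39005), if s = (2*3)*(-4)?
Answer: 8*√11484714558/4341 ≈ 197.50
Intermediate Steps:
s = -24 (s = 6*(-4) = -24)
t(L) = -127/(79 + L)
√(t((-112 - 109)*(44 + s)) + 39005) = √(-127/(79 + (-112 - 109)*(44 - 24)) + 39005) = √(-127/(79 - 221*20) + 39005) = √(-127/(79 - 4420) + 39005) = √(-127/(-4341) + 39005) = √(-127*(-1/4341) + 39005) = √(127/4341 + 39005) = √(169320832/4341) = 8*√11484714558/4341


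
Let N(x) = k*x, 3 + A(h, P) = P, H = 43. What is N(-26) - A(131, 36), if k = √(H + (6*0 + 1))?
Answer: -33 - 52*√11 ≈ -205.46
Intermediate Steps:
A(h, P) = -3 + P
k = 2*√11 (k = √(43 + (6*0 + 1)) = √(43 + (0 + 1)) = √(43 + 1) = √44 = 2*√11 ≈ 6.6332)
N(x) = 2*x*√11 (N(x) = (2*√11)*x = 2*x*√11)
N(-26) - A(131, 36) = 2*(-26)*√11 - (-3 + 36) = -52*√11 - 1*33 = -52*√11 - 33 = -33 - 52*√11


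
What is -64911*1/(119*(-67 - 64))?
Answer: 9273/2227 ≈ 4.1639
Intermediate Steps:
-64911*1/(119*(-67 - 64)) = -64911/((-131*119)) = -64911/(-15589) = -64911*(-1/15589) = 9273/2227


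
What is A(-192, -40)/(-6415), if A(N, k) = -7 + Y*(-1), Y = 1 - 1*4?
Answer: 4/6415 ≈ 0.00062354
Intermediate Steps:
Y = -3 (Y = 1 - 4 = -3)
A(N, k) = -4 (A(N, k) = -7 - 3*(-1) = -7 + 3 = -4)
A(-192, -40)/(-6415) = -4/(-6415) = -4*(-1/6415) = 4/6415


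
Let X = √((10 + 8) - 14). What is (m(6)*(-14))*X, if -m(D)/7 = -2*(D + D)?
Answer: -4704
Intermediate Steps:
X = 2 (X = √(18 - 14) = √4 = 2)
m(D) = 28*D (m(D) = -(-14)*(D + D) = -(-14)*2*D = -(-28)*D = 28*D)
(m(6)*(-14))*X = ((28*6)*(-14))*2 = (168*(-14))*2 = -2352*2 = -4704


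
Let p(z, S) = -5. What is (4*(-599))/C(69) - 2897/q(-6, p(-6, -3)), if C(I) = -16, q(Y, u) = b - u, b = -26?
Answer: 24167/84 ≈ 287.70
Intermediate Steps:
q(Y, u) = -26 - u
(4*(-599))/C(69) - 2897/q(-6, p(-6, -3)) = (4*(-599))/(-16) - 2897/(-26 - 1*(-5)) = -2396*(-1/16) - 2897/(-26 + 5) = 599/4 - 2897/(-21) = 599/4 - 2897*(-1/21) = 599/4 + 2897/21 = 24167/84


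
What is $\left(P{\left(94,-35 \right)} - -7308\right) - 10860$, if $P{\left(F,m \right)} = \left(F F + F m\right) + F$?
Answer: $2088$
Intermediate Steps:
$P{\left(F,m \right)} = F + F^{2} + F m$ ($P{\left(F,m \right)} = \left(F^{2} + F m\right) + F = F + F^{2} + F m$)
$\left(P{\left(94,-35 \right)} - -7308\right) - 10860 = \left(94 \left(1 + 94 - 35\right) - -7308\right) - 10860 = \left(94 \cdot 60 + 7308\right) - 10860 = \left(5640 + 7308\right) - 10860 = 12948 - 10860 = 2088$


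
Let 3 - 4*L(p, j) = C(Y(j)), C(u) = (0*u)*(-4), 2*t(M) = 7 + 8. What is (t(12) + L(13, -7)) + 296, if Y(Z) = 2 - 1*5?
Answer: 1217/4 ≈ 304.25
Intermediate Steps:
t(M) = 15/2 (t(M) = (7 + 8)/2 = (½)*15 = 15/2)
Y(Z) = -3 (Y(Z) = 2 - 5 = -3)
C(u) = 0 (C(u) = 0*(-4) = 0)
L(p, j) = ¾ (L(p, j) = ¾ - ¼*0 = ¾ + 0 = ¾)
(t(12) + L(13, -7)) + 296 = (15/2 + ¾) + 296 = 33/4 + 296 = 1217/4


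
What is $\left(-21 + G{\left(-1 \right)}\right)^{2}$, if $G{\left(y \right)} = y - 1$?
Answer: $529$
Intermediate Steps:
$G{\left(y \right)} = -1 + y$
$\left(-21 + G{\left(-1 \right)}\right)^{2} = \left(-21 - 2\right)^{2} = \left(-23\right)^{2} = 529$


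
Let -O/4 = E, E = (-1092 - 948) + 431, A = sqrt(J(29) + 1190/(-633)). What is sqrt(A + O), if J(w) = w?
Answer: sqrt(2578834404 + 633*sqrt(10866711))/633 ≈ 80.257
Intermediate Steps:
A = sqrt(10866711)/633 (A = sqrt(29 + 1190/(-633)) = sqrt(29 + 1190*(-1/633)) = sqrt(29 - 1190/633) = sqrt(17167/633) = sqrt(10866711)/633 ≈ 5.2077)
E = -1609 (E = -2040 + 431 = -1609)
O = 6436 (O = -4*(-1609) = 6436)
sqrt(A + O) = sqrt(sqrt(10866711)/633 + 6436) = sqrt(6436 + sqrt(10866711)/633)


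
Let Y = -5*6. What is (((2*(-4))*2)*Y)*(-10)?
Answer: -4800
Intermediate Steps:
Y = -30
(((2*(-4))*2)*Y)*(-10) = (((2*(-4))*2)*(-30))*(-10) = (-8*2*(-30))*(-10) = -16*(-30)*(-10) = 480*(-10) = -4800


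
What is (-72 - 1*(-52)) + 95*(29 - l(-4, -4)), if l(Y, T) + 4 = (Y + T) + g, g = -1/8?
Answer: 31095/8 ≈ 3886.9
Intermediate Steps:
g = -1/8 (g = -1*1/8 = -1/8 ≈ -0.12500)
l(Y, T) = -33/8 + T + Y (l(Y, T) = -4 + ((Y + T) - 1/8) = -4 + ((T + Y) - 1/8) = -4 + (-1/8 + T + Y) = -33/8 + T + Y)
(-72 - 1*(-52)) + 95*(29 - l(-4, -4)) = (-72 - 1*(-52)) + 95*(29 - (-33/8 - 4 - 4)) = (-72 + 52) + 95*(29 - 1*(-97/8)) = -20 + 95*(29 + 97/8) = -20 + 95*(329/8) = -20 + 31255/8 = 31095/8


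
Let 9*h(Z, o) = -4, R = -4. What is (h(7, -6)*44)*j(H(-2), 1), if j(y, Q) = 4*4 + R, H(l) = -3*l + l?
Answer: -704/3 ≈ -234.67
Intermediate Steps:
h(Z, o) = -4/9 (h(Z, o) = (⅑)*(-4) = -4/9)
H(l) = -2*l
j(y, Q) = 12 (j(y, Q) = 4*4 - 4 = 16 - 4 = 12)
(h(7, -6)*44)*j(H(-2), 1) = -4/9*44*12 = -176/9*12 = -704/3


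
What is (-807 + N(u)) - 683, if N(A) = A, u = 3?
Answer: -1487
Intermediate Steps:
(-807 + N(u)) - 683 = (-807 + 3) - 683 = -804 - 683 = -1487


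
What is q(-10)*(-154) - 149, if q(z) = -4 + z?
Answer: 2007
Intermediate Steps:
q(-10)*(-154) - 149 = (-4 - 10)*(-154) - 149 = -14*(-154) - 149 = 2156 - 149 = 2007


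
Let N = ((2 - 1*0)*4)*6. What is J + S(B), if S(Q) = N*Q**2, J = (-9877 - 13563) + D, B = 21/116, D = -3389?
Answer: -22561866/841 ≈ -26827.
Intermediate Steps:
N = 48 (N = ((2 + 0)*4)*6 = (2*4)*6 = 8*6 = 48)
B = 21/116 (B = 21*(1/116) = 21/116 ≈ 0.18103)
J = -26829 (J = (-9877 - 13563) - 3389 = -23440 - 3389 = -26829)
S(Q) = 48*Q**2
J + S(B) = -26829 + 48*(21/116)**2 = -26829 + 48*(441/13456) = -26829 + 1323/841 = -22561866/841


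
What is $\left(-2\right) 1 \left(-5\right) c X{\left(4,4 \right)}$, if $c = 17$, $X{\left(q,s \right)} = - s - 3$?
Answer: $-1190$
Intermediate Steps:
$X{\left(q,s \right)} = -3 - s$
$\left(-2\right) 1 \left(-5\right) c X{\left(4,4 \right)} = \left(-2\right) 1 \left(-5\right) 17 \left(-3 - 4\right) = \left(-2\right) \left(-5\right) 17 \left(-3 - 4\right) = 10 \cdot 17 \left(-7\right) = 170 \left(-7\right) = -1190$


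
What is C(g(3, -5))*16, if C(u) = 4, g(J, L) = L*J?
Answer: 64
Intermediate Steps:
g(J, L) = J*L
C(g(3, -5))*16 = 4*16 = 64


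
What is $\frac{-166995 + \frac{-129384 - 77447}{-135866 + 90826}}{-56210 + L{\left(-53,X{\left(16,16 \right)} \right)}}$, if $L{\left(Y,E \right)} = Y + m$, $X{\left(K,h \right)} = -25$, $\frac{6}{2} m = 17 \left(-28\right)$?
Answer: $\frac{22563743907}{7623695600} \approx 2.9597$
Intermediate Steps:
$m = - \frac{476}{3}$ ($m = \frac{17 \left(-28\right)}{3} = \frac{1}{3} \left(-476\right) = - \frac{476}{3} \approx -158.67$)
$L{\left(Y,E \right)} = - \frac{476}{3} + Y$ ($L{\left(Y,E \right)} = Y - \frac{476}{3} = - \frac{476}{3} + Y$)
$\frac{-166995 + \frac{-129384 - 77447}{-135866 + 90826}}{-56210 + L{\left(-53,X{\left(16,16 \right)} \right)}} = \frac{-166995 + \frac{-129384 - 77447}{-135866 + 90826}}{-56210 - \frac{635}{3}} = \frac{-166995 - \frac{206831}{-45040}}{-56210 - \frac{635}{3}} = \frac{-166995 - - \frac{206831}{45040}}{- \frac{169265}{3}} = \left(-166995 + \frac{206831}{45040}\right) \left(- \frac{3}{169265}\right) = \left(- \frac{7521247969}{45040}\right) \left(- \frac{3}{169265}\right) = \frac{22563743907}{7623695600}$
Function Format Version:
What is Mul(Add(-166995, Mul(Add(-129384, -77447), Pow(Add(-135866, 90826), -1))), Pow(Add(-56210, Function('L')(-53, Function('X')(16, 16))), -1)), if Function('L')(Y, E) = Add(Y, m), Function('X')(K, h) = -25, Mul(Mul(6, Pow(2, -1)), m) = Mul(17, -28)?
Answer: Rational(22563743907, 7623695600) ≈ 2.9597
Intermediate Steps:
m = Rational(-476, 3) (m = Mul(Rational(1, 3), Mul(17, -28)) = Mul(Rational(1, 3), -476) = Rational(-476, 3) ≈ -158.67)
Function('L')(Y, E) = Add(Rational(-476, 3), Y) (Function('L')(Y, E) = Add(Y, Rational(-476, 3)) = Add(Rational(-476, 3), Y))
Mul(Add(-166995, Mul(Add(-129384, -77447), Pow(Add(-135866, 90826), -1))), Pow(Add(-56210, Function('L')(-53, Function('X')(16, 16))), -1)) = Mul(Add(-166995, Mul(Add(-129384, -77447), Pow(Add(-135866, 90826), -1))), Pow(Add(-56210, Add(Rational(-476, 3), -53)), -1)) = Mul(Add(-166995, Mul(-206831, Pow(-45040, -1))), Pow(Add(-56210, Rational(-635, 3)), -1)) = Mul(Add(-166995, Mul(-206831, Rational(-1, 45040))), Pow(Rational(-169265, 3), -1)) = Mul(Add(-166995, Rational(206831, 45040)), Rational(-3, 169265)) = Mul(Rational(-7521247969, 45040), Rational(-3, 169265)) = Rational(22563743907, 7623695600)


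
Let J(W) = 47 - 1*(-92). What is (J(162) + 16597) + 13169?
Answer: 29905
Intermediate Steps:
J(W) = 139 (J(W) = 47 + 92 = 139)
(J(162) + 16597) + 13169 = (139 + 16597) + 13169 = 16736 + 13169 = 29905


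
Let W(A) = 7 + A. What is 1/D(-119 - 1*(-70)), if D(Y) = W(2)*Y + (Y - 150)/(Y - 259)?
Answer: -308/135629 ≈ -0.0022709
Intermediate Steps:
D(Y) = 9*Y + (-150 + Y)/(-259 + Y) (D(Y) = (7 + 2)*Y + (Y - 150)/(Y - 259) = 9*Y + (-150 + Y)/(-259 + Y))
1/D(-119 - 1*(-70)) = 1/((-150 - 2330*(-119 - 1*(-70)) + 9*(-119 - 1*(-70))²)/(-259 + (-119 - 1*(-70)))) = 1/((-150 - 2330*(-119 + 70) + 9*(-119 + 70)²)/(-259 + (-119 + 70))) = 1/((-150 - 2330*(-49) + 9*(-49)²)/(-259 - 49)) = 1/((-150 + 114170 + 9*2401)/(-308)) = 1/(-(-150 + 114170 + 21609)/308) = 1/(-1/308*135629) = 1/(-135629/308) = -308/135629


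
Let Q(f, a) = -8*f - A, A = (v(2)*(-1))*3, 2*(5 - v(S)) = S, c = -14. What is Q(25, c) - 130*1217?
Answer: -158398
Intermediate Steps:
v(S) = 5 - S/2
A = -12 (A = ((5 - 1/2*2)*(-1))*3 = ((5 - 1)*(-1))*3 = (4*(-1))*3 = -4*3 = -12)
Q(f, a) = 12 - 8*f (Q(f, a) = -8*f - 1*(-12) = -8*f + 12 = 12 - 8*f)
Q(25, c) - 130*1217 = (12 - 8*25) - 130*1217 = (12 - 200) - 158210 = -188 - 158210 = -158398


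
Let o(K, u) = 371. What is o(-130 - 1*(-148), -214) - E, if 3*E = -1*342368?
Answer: 343481/3 ≈ 1.1449e+5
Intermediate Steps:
E = -342368/3 (E = (-1*342368)/3 = (1/3)*(-342368) = -342368/3 ≈ -1.1412e+5)
o(-130 - 1*(-148), -214) - E = 371 - 1*(-342368/3) = 371 + 342368/3 = 343481/3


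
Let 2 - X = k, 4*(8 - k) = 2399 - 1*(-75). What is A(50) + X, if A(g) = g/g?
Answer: 1227/2 ≈ 613.50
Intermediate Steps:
k = -1221/2 (k = 8 - (2399 - 1*(-75))/4 = 8 - (2399 + 75)/4 = 8 - ¼*2474 = 8 - 1237/2 = -1221/2 ≈ -610.50)
A(g) = 1
X = 1225/2 (X = 2 - 1*(-1221/2) = 2 + 1221/2 = 1225/2 ≈ 612.50)
A(50) + X = 1 + 1225/2 = 1227/2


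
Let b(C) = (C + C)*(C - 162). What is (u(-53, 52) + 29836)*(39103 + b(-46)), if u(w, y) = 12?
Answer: 1738317672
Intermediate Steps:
b(C) = 2*C*(-162 + C) (b(C) = (2*C)*(-162 + C) = 2*C*(-162 + C))
(u(-53, 52) + 29836)*(39103 + b(-46)) = (12 + 29836)*(39103 + 2*(-46)*(-162 - 46)) = 29848*(39103 + 2*(-46)*(-208)) = 29848*(39103 + 19136) = 29848*58239 = 1738317672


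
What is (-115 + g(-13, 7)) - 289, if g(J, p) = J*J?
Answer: -235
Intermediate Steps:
g(J, p) = J²
(-115 + g(-13, 7)) - 289 = (-115 + (-13)²) - 289 = (-115 + 169) - 289 = 54 - 289 = -235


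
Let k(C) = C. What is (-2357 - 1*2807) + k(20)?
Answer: -5144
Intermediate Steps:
(-2357 - 1*2807) + k(20) = (-2357 - 1*2807) + 20 = (-2357 - 2807) + 20 = -5164 + 20 = -5144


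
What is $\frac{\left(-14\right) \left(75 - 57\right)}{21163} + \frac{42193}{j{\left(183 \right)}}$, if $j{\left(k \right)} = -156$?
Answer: $- \frac{892969771}{3301428} \approx -270.48$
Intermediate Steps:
$\frac{\left(-14\right) \left(75 - 57\right)}{21163} + \frac{42193}{j{\left(183 \right)}} = \frac{\left(-14\right) \left(75 - 57\right)}{21163} + \frac{42193}{-156} = \left(-14\right) 18 \cdot \frac{1}{21163} + 42193 \left(- \frac{1}{156}\right) = \left(-252\right) \frac{1}{21163} - \frac{42193}{156} = - \frac{252}{21163} - \frac{42193}{156} = - \frac{892969771}{3301428}$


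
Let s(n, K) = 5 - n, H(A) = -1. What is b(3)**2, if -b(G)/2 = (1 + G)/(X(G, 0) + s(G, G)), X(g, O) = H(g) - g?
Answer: 16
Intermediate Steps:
X(g, O) = -1 - g
b(G) = -2*(1 + G)/(4 - 2*G) (b(G) = -2*(1 + G)/((-1 - G) + (5 - G)) = -2*(1 + G)/(4 - 2*G))
b(3)**2 = ((1 + 3)/(-2 + 3))**2 = (4/1)**2 = (1*4)**2 = 4**2 = 16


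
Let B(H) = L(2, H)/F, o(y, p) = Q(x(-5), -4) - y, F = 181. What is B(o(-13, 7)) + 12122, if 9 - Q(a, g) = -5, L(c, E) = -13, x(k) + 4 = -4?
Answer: 2194069/181 ≈ 12122.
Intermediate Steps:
x(k) = -8 (x(k) = -4 - 4 = -8)
Q(a, g) = 14 (Q(a, g) = 9 - 1*(-5) = 9 + 5 = 14)
o(y, p) = 14 - y
B(H) = -13/181
B(o(-13, 7)) + 12122 = -13/181 + 12122 = 2194069/181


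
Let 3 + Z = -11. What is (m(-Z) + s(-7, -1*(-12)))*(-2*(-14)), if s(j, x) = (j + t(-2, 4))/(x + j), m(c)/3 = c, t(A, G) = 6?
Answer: 5852/5 ≈ 1170.4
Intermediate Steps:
Z = -14 (Z = -3 - 11 = -14)
m(c) = 3*c
s(j, x) = (6 + j)/(j + x) (s(j, x) = (j + 6)/(x + j) = (6 + j)/(j + x))
(m(-Z) + s(-7, -1*(-12)))*(-2*(-14)) = (3*(-1*(-14)) + (6 - 7)/(-7 - 1*(-12)))*(-2*(-14)) = (3*14 - 1/(-7 + 12))*28 = (42 - 1/5)*28 = (42 + (⅕)*(-1))*28 = (42 - ⅕)*28 = (209/5)*28 = 5852/5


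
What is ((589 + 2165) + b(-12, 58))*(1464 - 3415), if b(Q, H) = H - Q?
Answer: -5509624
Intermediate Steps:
((589 + 2165) + b(-12, 58))*(1464 - 3415) = ((589 + 2165) + (58 - 1*(-12)))*(1464 - 3415) = (2754 + (58 + 12))*(-1951) = (2754 + 70)*(-1951) = 2824*(-1951) = -5509624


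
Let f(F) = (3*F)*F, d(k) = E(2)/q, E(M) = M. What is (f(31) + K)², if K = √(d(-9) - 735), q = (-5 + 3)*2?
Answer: (5766 + I*√2942)²/4 ≈ 8.311e+6 + 1.5637e+5*I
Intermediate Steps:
q = -4 (q = -2*2 = -4)
d(k) = -½ (d(k) = 2/(-4) = 2*(-¼) = -½)
f(F) = 3*F²
K = I*√2942/2 (K = √(-½ - 735) = √(-1471/2) = I*√2942/2 ≈ 27.12*I)
(f(31) + K)² = (3*31² + I*√2942/2)² = (3*961 + I*√2942/2)² = (2883 + I*√2942/2)²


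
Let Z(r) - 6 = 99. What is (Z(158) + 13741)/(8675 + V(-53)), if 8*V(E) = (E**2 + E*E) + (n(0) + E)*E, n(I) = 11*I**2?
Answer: 110768/77827 ≈ 1.4233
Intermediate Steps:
Z(r) = 105 (Z(r) = 6 + 99 = 105)
V(E) = 3*E**2/8 (V(E) = ((E**2 + E*E) + (11*0**2 + E)*E)/8 = ((E**2 + E**2) + (11*0 + E)*E)/8 = (2*E**2 + (0 + E)*E)/8 = (2*E**2 + E*E)/8 = (2*E**2 + E**2)/8 = (3*E**2)/8 = 3*E**2/8)
(Z(158) + 13741)/(8675 + V(-53)) = (105 + 13741)/(8675 + (3/8)*(-53)**2) = 13846/(8675 + (3/8)*2809) = 13846/(8675 + 8427/8) = 13846/(77827/8) = 13846*(8/77827) = 110768/77827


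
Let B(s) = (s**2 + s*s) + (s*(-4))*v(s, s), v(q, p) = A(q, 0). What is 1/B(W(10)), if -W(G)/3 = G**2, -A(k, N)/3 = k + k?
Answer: 1/2340000 ≈ 4.2735e-7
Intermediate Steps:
A(k, N) = -6*k (A(k, N) = -3*(k + k) = -6*k)
v(q, p) = -6*q
W(G) = -3*G**2
B(s) = 26*s**2 (B(s) = (s**2 + s*s) + (s*(-4))*(-6*s) = (s**2 + s**2) + (-4*s)*(-6*s) = 2*s**2 + 24*s**2 = 26*s**2)
1/B(W(10)) = 1/(26*(-3*10**2)**2) = 1/(26*(-3*100)**2) = 1/(26*(-300)**2) = 1/(26*90000) = 1/2340000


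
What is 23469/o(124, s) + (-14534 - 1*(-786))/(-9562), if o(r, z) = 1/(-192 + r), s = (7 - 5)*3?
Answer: -1089993254/683 ≈ -1.5959e+6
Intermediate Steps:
s = 6 (s = 2*3 = 6)
23469/o(124, s) + (-14534 - 1*(-786))/(-9562) = 23469/(1/(-192 + 124)) + (-14534 - 1*(-786))/(-9562) = 23469/(1/(-68)) + (-14534 + 786)*(-1/9562) = 23469/(-1/68) - 13748*(-1/9562) = 23469*(-68) + 982/683 = -1595892 + 982/683 = -1089993254/683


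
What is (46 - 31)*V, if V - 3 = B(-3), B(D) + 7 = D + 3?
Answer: -60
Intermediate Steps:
B(D) = -4 + D (B(D) = -7 + (D + 3) = -7 + (3 + D) = -4 + D)
V = -4 (V = 3 + (-4 - 3) = 3 - 7 = -4)
(46 - 31)*V = (46 - 31)*(-4) = 15*(-4) = -60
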